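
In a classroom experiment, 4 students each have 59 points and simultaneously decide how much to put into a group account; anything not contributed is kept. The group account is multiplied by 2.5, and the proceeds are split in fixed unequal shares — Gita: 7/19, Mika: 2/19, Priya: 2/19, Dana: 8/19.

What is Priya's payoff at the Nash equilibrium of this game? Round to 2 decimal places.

A player with share s gets back 2.5·s per unit contributed, so full contribution is dominant for anyone with s > 1/2.5 = 0.4000 and zero contribution is dominant for anyone below.
The only share above 0.4000 is Dana's 8/19, contributing 59; the remaining 3 contribute 0. Total contributed: 59.
Priya keeps 59 and receives 2.5 × 59 × 2/19 = 15.53 from the group account, for a payoff of 74.53.

74.53 points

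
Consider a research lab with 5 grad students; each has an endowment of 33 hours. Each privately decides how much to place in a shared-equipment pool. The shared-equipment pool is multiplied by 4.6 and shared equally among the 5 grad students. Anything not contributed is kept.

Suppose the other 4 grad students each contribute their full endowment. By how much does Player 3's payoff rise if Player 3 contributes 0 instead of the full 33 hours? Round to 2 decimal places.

Switching from a contribution of 33 to 0 lets Player 3 keep an extra 33 hours, but lowers the shared-equipment pool by 33, which costs Player 3 their own share of that drop: 4.6/5 × 33 = 30.36.
Net gain = 33 − 30.36 = 2.64. The private return per contributed unit (0.9200) is below 1, so free-riding is indeed the best response regardless of what the others do.

2.64 hours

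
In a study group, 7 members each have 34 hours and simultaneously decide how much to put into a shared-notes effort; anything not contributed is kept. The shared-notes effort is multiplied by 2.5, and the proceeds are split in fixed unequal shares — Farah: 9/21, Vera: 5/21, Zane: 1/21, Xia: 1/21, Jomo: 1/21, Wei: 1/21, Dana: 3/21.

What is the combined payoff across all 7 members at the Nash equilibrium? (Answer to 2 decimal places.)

289.00 hours

Each unit j contributes comes back to j as 2.5 × (j's share), so j prefers to contribute only if that share exceeds 1/2.5 = 0.4000; otherwise keeping the unit dominates.
Farah alone (share 9/21) is above the threshold, contributing 34; the remaining 6 contribute 0. Total contributed: 34.
The shared-notes effort pays out 2.5 × 34 = 85.00 in total (split across the unequal shares, but the aggregate is all that matters for the group sum).
The 6 free-riders keep 34 each, adding 204. Group total = 204 + 85.00 = 289.00.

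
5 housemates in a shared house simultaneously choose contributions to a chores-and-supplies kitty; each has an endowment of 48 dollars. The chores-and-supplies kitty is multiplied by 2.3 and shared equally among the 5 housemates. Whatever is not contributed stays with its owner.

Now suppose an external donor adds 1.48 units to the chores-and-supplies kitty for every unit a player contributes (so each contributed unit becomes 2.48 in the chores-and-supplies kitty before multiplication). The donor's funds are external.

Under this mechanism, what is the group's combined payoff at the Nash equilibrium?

1368.96 dollars

Under the mechanism each unit contributed yields 2.3 × 2.48 / 5 = 1.1408 back to its contributor per unit of net cost, which exceeds 1, making full contribution the dominant choice for everyone.
So the Nash equilibrium is full contribution by all 5; the group earns 2.3 × 2.48 × 240 = 1368.96.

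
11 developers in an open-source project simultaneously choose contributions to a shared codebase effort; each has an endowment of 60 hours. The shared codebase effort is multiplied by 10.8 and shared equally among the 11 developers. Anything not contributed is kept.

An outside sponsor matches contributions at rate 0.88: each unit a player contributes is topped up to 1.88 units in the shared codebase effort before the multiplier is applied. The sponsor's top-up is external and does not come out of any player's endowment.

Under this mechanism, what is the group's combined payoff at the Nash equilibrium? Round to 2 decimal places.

13400.64 hours

The effective private return per unit is now 10.8 × 1.88 / 11 = 1.8458 > 1, so every player's dominant strategy flips to full contribution.
So the Nash equilibrium is full contribution by all 11; the group earns 10.8 × 1.88 × 660 = 13400.64.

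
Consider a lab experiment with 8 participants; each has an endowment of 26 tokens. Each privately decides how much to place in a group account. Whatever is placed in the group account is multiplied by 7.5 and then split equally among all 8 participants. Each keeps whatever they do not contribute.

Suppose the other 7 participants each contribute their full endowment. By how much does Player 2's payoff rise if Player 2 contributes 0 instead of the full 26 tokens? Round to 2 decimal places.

Switching from a contribution of 26 to 0 lets Player 2 keep an extra 26 tokens, but lowers the group account by 26, which costs Player 2 their own share of that drop: 7.5/8 × 26 = 24.37.
Net gain = 26 − 24.37 = 1.63. The private return per contributed unit (0.9375) is below 1, so free-riding is indeed the best response regardless of what the others do.

1.63 tokens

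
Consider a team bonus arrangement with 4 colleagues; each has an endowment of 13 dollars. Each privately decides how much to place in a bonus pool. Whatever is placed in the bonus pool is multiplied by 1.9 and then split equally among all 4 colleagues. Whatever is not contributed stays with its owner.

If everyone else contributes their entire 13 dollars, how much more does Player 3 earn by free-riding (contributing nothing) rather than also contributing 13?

6.83 dollars

Switching from a contribution of 13 to 0 lets Player 3 keep an extra 13 dollars, but lowers the bonus pool by 13, which costs Player 3 their own share of that drop: 1.9/4 × 13 = 6.17.
Net gain = 13 − 6.17 = 6.83. The private return per contributed unit (0.4750) is below 1, so free-riding is indeed the best response regardless of what the others do.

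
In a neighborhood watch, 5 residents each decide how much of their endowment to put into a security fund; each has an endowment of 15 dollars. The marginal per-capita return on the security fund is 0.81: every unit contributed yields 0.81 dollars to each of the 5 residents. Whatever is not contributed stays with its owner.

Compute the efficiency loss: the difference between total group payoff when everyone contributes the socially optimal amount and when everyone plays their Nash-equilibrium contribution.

The private return per contributed unit is 0.81 < 1, so contributing 0 is dominant for every player. At the Nash equilibrium everyone keeps their 15, and the group total is 5 × 15 = 75.
Each contributed unit returns 4.050 to the group as a whole (0.81 to each of 5 players), which exceeds 1, so the social optimum is full contribution: group total = 4.050 × 75 = 303.75.
Efficiency loss = 303.75 − 75 = 228.75.

228.75 dollars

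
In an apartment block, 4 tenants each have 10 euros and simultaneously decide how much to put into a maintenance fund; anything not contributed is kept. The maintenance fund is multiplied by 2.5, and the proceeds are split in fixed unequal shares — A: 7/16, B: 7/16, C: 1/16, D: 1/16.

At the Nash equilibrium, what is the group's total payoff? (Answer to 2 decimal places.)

70.00 euros

Player j's private return per contributed unit is 2.5 × (j's share). Contributing is weakly dominant for j when that share is at least 1/2.5 = 0.4000, and contributing 0 is dominant otherwise.
The shares above 0.4000 belong to A and B, contributing 10 each; the remaining 2 contribute 0. Total contributed: 20.
The maintenance fund pays out 2.5 × 20 = 50.00 in total (split across the unequal shares, but the aggregate is all that matters for the group sum).
The 2 free-riders keep 10 each, adding 20. Group total = 20 + 50.00 = 70.00.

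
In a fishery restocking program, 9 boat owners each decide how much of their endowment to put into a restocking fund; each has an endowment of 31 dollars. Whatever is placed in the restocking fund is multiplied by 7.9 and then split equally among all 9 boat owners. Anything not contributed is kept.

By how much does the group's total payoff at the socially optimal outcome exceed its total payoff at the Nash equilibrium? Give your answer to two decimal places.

Each contributed unit returns 7.9/9 = 0.8778 to its contributor — below 1 — so contributing 0 is dominant for every player. At the Nash equilibrium everyone keeps their 31, and the group total is 9 × 31 = 279.
Each contributed unit returns 7.900 to the group as a whole (0.8778 to each of 9 players), which exceeds 1, so the social optimum is full contribution: group total = 7.900 × 279 = 2204.10.
Efficiency loss = 2204.10 − 279 = 1925.10.

1925.10 dollars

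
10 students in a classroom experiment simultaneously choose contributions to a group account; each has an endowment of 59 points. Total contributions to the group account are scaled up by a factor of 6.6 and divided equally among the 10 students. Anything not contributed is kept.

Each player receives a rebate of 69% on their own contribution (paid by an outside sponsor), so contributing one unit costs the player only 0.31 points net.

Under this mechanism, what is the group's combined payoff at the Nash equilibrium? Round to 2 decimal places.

Under the mechanism each unit contributed yields (6.6/10) / 0.31 = 2.1290 back to its contributor per unit of net cost, which exceeds 1, making full contribution the dominant choice for everyone.
So the Nash equilibrium is full contribution by all 10; the group earns 10 × (59 × 0.69 + 6.6 × 59) = 4301.10.

4301.10 points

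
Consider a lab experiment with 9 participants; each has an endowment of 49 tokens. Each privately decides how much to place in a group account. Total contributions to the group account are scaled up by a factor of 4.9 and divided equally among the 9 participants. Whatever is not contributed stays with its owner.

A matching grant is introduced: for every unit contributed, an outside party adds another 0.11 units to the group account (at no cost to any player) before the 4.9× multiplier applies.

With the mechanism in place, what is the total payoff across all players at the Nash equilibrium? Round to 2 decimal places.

Even with the mechanism, each unit contributed returns only 4.9 × 1.11 / 9 = 0.6043 per unit of net cost, so contributing nothing is still dominant.
Everyone keeps their endowment and the group total is 9 × 49 = 441.

441.00 tokens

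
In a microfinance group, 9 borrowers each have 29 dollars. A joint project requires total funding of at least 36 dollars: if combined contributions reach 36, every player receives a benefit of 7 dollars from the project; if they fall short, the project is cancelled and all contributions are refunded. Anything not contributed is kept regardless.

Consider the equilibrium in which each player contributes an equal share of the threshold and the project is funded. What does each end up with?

32 dollars

Equal share of the threshold: 36/9 = 4.
At this profile no one gains by cutting their contribution: any cut drops the total below 36, the project is cancelled, contributions are refunded, and the deviator ends with 29, which is less than 29 − 4 + 7 = 32. Contributing more than 4 just wastes the excess. So contributing exactly 4 is a best response.
Each player's payoff: 29 − 4 + 7 = 32.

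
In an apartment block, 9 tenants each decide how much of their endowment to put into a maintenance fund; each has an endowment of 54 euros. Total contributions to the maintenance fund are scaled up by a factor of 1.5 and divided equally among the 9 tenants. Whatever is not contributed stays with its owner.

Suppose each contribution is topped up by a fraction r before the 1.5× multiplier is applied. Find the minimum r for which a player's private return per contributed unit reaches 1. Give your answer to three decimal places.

With matching at rate r, one contributed unit becomes (1 + r) in the maintenance fund and returns 1.5 × (1 + r) / 9 to the contributor.
Setting this equal to 1: 1 + r = 9/1.5 = 6.0000.
So the minimum matching rate is r = 6.0000 − 1 = 5.000.

5.000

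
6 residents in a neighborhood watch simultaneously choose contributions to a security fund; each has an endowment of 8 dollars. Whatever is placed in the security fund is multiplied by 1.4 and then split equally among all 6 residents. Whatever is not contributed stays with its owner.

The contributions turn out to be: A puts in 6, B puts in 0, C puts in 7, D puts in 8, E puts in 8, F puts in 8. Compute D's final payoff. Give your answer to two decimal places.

Total contributed: 6 + 0 + 7 + 8 + 8 + 8 = 37.
Each receives 1.4 × 37 / 6 = 8.63 from the security fund.
D keeps 8 − 8 = 0, so D's payoff is 0 + 8.63 = 8.63.

8.63 dollars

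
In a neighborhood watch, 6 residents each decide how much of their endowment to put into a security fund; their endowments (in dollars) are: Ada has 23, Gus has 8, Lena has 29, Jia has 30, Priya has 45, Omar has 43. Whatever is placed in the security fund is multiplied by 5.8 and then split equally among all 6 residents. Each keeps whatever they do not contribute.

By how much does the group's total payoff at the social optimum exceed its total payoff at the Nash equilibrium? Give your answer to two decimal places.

854.40 dollars

The private return per contributed unit is 5.8/6 = 0.9667 < 1 for every player regardless of endowment, so the Nash equilibrium is zero contribution and the group total is Σ E_j = 23 + 8 + 29 + 30 + 45 + 43 = 178.
Each contributed unit returns 5.800 to the group, so the social optimum is full contribution by everyone: group total = 5.800 × 178 = 1032.40.
Efficiency loss = (5.800 − 1) × 178 = 854.40.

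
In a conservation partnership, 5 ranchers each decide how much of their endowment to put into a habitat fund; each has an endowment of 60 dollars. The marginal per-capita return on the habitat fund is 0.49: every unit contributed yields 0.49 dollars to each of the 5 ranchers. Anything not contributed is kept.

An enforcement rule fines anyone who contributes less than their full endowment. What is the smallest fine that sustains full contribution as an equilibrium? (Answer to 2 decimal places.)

30.60 dollars

Given the others contribute fully, the best deviation is to contribute 0 (any partial contribution still incurs the fine and gives up units whose private return 0.49 is below 1).
Deviating from 60 to 0 saves 60 dollars but forfeits the deviator's share of the drop in the habitat fund: 0.49 × 60 = 29.40.
So the deviation gain is 60 − 29.40 = 30.60, and the fine must be at least 30.60 dollars to wipe it out.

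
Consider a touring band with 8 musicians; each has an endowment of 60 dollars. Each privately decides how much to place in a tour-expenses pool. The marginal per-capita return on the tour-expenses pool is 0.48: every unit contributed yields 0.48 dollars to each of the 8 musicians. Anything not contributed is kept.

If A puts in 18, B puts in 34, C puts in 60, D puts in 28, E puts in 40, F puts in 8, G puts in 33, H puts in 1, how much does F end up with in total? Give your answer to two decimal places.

158.56 dollars

Total contributed: 18 + 34 + 60 + 28 + 40 + 8 + 33 + 1 = 222.
Each receives 0.48 × 222 = 106.56 from the tour-expenses pool.
F keeps 60 − 8 = 52, so F's payoff is 52 + 106.56 = 158.56.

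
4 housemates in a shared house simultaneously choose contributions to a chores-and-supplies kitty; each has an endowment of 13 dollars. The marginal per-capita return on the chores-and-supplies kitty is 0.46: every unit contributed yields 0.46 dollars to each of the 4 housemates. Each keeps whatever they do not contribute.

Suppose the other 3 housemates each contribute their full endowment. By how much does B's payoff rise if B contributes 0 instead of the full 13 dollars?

Switching from a contribution of 13 to 0 lets B keep an extra 13 dollars, but lowers the chores-and-supplies kitty by 13, which costs B their own share of that drop: 0.46 × 13 = 5.98.
Net gain = 13 − 5.98 = 7.02. The private return per contributed unit (0.46) is below 1, so free-riding is indeed the best response regardless of what the others do.

7.02 dollars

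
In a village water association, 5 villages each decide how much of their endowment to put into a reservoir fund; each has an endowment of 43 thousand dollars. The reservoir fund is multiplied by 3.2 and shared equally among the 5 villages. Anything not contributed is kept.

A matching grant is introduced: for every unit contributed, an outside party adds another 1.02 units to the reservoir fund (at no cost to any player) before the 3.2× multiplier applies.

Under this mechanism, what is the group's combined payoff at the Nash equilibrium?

1389.76 thousand dollars

The effective private return per unit is now 3.2 × 2.02 / 5 = 1.2928 > 1, so every player's dominant strategy flips to full contribution.
So the Nash equilibrium is full contribution by all 5; the group earns 3.2 × 2.02 × 215 = 1389.76.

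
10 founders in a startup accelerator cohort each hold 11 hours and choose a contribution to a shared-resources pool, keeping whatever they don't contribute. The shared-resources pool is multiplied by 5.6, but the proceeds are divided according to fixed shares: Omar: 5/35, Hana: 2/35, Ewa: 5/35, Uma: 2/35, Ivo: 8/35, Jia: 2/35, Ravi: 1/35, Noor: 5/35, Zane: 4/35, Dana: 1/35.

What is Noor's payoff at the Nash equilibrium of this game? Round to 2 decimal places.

19.80 hours

Each unit j contributes comes back to j as 5.6 × (j's share), so j prefers to contribute only if that share exceeds 1/5.6 = 0.1786; otherwise keeping the unit dominates.
The only share above 0.1786 is Ivo's 8/35, contributing 11; the remaining 9 contribute 0. Total contributed: 11.
Noor keeps 11 and receives 5.6 × 11 × 5/35 = 8.80 from the shared-resources pool, for a payoff of 19.80.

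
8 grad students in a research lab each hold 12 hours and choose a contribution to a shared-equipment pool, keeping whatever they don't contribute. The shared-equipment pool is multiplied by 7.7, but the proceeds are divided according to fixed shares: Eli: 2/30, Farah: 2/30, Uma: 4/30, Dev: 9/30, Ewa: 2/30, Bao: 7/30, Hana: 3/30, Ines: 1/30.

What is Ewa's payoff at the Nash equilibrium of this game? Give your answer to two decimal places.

Each unit j contributes comes back to j as 7.7 × (j's share), so j prefers to contribute only if that share exceeds 1/7.7 = 0.1299; otherwise keeping the unit dominates.
Uma, Dev and Bao clear that bar, contributing 12 each; the remaining 5 contribute 0. Total contributed: 36.
Ewa keeps 12 and receives 7.7 × 36 × 2/30 = 18.48 from the shared-equipment pool, for a payoff of 30.48.

30.48 hours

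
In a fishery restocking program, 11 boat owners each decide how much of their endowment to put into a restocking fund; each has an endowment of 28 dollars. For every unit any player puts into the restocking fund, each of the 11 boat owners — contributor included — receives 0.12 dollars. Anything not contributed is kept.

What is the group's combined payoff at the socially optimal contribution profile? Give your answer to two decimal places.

406.56 dollars

Each contributed unit returns 1.320 to the group as a whole (0.12 to each of 11 players), which exceeds 1, so the social optimum is full contribution: group total = 1.320 × 308 = 406.56.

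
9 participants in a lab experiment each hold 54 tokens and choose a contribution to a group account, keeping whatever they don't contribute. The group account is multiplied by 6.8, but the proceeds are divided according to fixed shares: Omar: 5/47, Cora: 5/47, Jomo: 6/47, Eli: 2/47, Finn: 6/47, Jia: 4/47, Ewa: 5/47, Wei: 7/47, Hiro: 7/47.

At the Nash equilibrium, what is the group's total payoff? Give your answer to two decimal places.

Player j's private return per contributed unit is 6.8 × (j's share). Contributing is weakly dominant for j when that share is at least 1/6.8 = 0.1471, and contributing 0 is dominant otherwise.
The shares above 0.1471 belong to Wei and Hiro, contributing 54 each; the remaining 7 contribute 0. Total contributed: 108.
The group account pays out 6.8 × 108 = 734.40 in total (split across the unequal shares, but the aggregate is all that matters for the group sum).
The 7 free-riders keep 54 each, adding 378. Group total = 378 + 734.40 = 1112.40.

1112.40 tokens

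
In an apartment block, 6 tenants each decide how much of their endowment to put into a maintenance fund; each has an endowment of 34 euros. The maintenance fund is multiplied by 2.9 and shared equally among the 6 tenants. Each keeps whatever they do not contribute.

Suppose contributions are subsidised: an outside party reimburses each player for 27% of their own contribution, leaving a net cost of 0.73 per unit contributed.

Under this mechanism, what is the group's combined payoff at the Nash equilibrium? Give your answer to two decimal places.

204.00 euros

With the mechanism, a contributed unit returns (2.9/6) / 0.73 = 0.6621 per unit of net cost — still below 1 — so contributing 0 remains dominant for every player.
At the Nash equilibrium no one contributes; group total payoff = 6 × 34 = 204.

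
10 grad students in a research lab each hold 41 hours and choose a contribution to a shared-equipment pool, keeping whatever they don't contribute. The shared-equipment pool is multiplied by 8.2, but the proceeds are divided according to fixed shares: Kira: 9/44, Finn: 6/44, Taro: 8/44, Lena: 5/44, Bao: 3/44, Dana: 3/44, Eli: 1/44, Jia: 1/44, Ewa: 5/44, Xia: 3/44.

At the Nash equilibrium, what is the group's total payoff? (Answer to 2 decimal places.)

For player j, contributing a unit is worthwhile iff 8.2 × (j's share) ≥ 1, i.e. iff j's share is at least 0.1220.
The shares above 0.1220 belong to Kira, Finn and Taro, contributing 41 each; the remaining 7 contribute 0. Total contributed: 123.
The shared-equipment pool pays out 8.2 × 123 = 1008.60 in total (split across the unequal shares, but the aggregate is all that matters for the group sum).
The 7 free-riders keep 41 each, adding 287. Group total = 287 + 1008.60 = 1295.60.

1295.60 hours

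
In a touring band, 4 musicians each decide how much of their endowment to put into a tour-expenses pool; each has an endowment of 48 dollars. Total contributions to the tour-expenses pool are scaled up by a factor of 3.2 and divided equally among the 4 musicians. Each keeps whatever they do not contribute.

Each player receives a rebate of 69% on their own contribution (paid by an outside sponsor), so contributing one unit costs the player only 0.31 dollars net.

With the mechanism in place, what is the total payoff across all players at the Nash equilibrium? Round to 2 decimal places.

Under the mechanism each unit contributed yields (3.2/4) / 0.31 = 2.5806 back to its contributor per unit of net cost, which exceeds 1, making full contribution the dominant choice for everyone.
At the Nash equilibrium everyone contributes 48. Group total payoff = 4 × (48 × 0.69 + 3.2 × 48) = 746.88.

746.88 dollars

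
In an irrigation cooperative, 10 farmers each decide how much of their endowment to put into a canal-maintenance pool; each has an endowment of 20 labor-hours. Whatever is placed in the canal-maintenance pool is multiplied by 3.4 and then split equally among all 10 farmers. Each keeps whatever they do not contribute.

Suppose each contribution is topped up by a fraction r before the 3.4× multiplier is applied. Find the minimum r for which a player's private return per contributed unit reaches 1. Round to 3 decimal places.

1.941

With matching at rate r, one contributed unit becomes (1 + r) in the canal-maintenance pool and returns 3.4 × (1 + r) / 10 to the contributor.
Setting this equal to 1: 1 + r = 10/3.4 = 2.9412.
So the minimum matching rate is r = 2.9412 − 1 = 1.941.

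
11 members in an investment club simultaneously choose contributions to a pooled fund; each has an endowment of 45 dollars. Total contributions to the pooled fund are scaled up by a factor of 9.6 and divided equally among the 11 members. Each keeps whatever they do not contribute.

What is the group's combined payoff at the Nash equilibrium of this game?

Each contributed unit returns 9.6/11 = 0.8727 to its contributor — below 1 — so contributing 0 is dominant for every player. At the Nash equilibrium everyone keeps their 45, and the group total is 11 × 45 = 495.

495.00 dollars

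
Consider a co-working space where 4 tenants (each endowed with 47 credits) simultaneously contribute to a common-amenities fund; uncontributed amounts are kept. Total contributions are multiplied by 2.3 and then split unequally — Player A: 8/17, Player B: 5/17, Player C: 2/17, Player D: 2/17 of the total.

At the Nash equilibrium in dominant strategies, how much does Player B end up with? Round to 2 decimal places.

A player with share s gets back 2.3·s per unit contributed, so full contribution is dominant for anyone with s > 1/2.3 = 0.4348 and zero contribution is dominant for anyone below.
Player A alone (share 8/17) is above the threshold, contributing 47; the remaining 3 contribute 0. Total contributed: 47.
Player B keeps 47 and receives 2.3 × 47 × 5/17 = 31.79 from the common-amenities fund, for a payoff of 78.79.

78.79 credits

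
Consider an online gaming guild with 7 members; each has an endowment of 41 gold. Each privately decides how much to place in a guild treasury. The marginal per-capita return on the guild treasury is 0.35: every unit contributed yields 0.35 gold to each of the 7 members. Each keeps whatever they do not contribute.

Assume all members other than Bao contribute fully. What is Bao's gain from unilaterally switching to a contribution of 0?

Switching from a contribution of 41 to 0 lets Bao keep an extra 41 gold, but lowers the guild treasury by 41, which costs Bao their own share of that drop: 0.35 × 41 = 14.35.
Net gain = 41 − 14.35 = 26.65. The private return per contributed unit (0.35) is below 1, so free-riding is indeed the best response regardless of what the others do.

26.65 gold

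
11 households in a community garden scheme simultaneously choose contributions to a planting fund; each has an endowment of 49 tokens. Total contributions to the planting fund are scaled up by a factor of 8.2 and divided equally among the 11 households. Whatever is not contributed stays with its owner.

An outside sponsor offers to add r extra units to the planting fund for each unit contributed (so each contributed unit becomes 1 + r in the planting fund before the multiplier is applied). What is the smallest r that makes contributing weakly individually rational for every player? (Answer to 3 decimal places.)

With matching at rate r, one contributed unit becomes (1 + r) in the planting fund and returns 8.2 × (1 + r) / 11 to the contributor.
Setting this equal to 1: 1 + r = 11/8.2 = 1.3415.
So the minimum matching rate is r = 1.3415 − 1 = 0.341.

0.341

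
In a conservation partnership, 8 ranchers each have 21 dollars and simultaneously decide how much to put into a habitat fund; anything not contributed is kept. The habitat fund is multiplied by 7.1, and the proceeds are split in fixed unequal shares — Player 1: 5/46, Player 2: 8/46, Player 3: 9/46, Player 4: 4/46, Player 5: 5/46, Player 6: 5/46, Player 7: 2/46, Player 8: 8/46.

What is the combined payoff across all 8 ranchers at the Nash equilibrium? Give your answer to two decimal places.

552.30 dollars

Each unit j contributes comes back to j as 7.1 × (j's share), so j prefers to contribute only if that share exceeds 1/7.1 = 0.1408; otherwise keeping the unit dominates.
The shares above 0.1408 belong to Player 2, Player 3 and Player 8, contributing 21 each; the remaining 5 contribute 0. Total contributed: 63.
The habitat fund pays out 7.1 × 63 = 447.30 in total (split across the unequal shares, but the aggregate is all that matters for the group sum).
The 5 free-riders keep 21 each, adding 105. Group total = 105 + 447.30 = 552.30.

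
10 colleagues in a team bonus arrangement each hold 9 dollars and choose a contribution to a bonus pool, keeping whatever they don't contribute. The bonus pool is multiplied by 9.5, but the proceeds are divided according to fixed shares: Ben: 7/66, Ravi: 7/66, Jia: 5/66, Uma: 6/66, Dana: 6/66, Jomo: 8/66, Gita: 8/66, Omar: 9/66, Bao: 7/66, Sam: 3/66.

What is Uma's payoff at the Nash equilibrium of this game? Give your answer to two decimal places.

55.64 dollars

Each unit j contributes comes back to j as 9.5 × (j's share), so j prefers to contribute only if that share exceeds 1/9.5 = 0.1053; otherwise keeping the unit dominates.
Ben, Ravi, Jomo, Gita, Omar and Bao are above the threshold, contributing 9 each; the remaining 4 contribute 0. Total contributed: 54.
Uma keeps 9 and receives 9.5 × 54 × 6/66 = 46.64 from the bonus pool, for a payoff of 55.64.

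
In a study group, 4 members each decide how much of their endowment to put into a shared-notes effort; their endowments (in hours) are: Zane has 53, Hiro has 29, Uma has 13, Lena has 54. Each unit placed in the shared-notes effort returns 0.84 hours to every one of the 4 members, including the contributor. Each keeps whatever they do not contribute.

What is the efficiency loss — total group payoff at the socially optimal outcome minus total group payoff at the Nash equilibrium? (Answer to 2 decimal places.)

351.64 hours

The private return per contributed unit is 0.84 < 1 for everyone, so the Nash equilibrium is zero contribution and the group total is Σ E_j = 53 + 29 + 13 + 54 = 149.
Each contributed unit returns 3.360 to the group, so the social optimum is full contribution by everyone: group total = 3.360 × 149 = 500.64.
Efficiency loss = (3.360 − 1) × 149 = 351.64.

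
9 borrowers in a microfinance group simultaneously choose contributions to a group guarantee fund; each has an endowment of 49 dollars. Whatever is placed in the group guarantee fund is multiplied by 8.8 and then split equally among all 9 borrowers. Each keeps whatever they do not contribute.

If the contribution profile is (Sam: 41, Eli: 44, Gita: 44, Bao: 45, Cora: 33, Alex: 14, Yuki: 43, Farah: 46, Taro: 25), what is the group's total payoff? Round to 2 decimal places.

Total contributed: 41 + 44 + 44 + 45 + 33 + 14 + 43 + 46 + 25 = 335; total kept: 9 × 49 − 335 = 106.
The group guarantee fund pays out 8.8 × 335 = 2948.00 in aggregate.
Group total = 106 + 2948.00 = 3054.00.

3054.00 dollars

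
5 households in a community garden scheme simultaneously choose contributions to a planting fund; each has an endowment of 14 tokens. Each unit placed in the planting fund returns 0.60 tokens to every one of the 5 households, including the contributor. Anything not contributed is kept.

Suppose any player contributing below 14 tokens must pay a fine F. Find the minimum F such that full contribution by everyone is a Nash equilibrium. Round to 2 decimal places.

5.60 tokens

Given the others contribute fully, the best deviation is to contribute 0 (any partial contribution still incurs the fine and gives up units whose private return 0.60 is below 1).
Deviating from 14 to 0 saves 14 tokens but forfeits the deviator's share of the drop in the planting fund: 0.60 × 14 = 8.40.
So the deviation gain is 14 − 8.40 = 5.60, and the fine must be at least 5.60 tokens to wipe it out.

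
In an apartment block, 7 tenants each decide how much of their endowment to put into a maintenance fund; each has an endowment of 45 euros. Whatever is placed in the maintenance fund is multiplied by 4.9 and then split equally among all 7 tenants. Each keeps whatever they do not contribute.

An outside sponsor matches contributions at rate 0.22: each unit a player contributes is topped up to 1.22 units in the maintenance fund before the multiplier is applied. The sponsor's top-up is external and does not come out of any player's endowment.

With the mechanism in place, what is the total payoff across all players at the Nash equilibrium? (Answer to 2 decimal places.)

315.00 euros

Even with the mechanism, each unit contributed returns only 4.9 × 1.22 / 7 = 0.8540 per unit of net cost, so contributing nothing is still dominant.
Everyone keeps their endowment and the group total is 7 × 45 = 315.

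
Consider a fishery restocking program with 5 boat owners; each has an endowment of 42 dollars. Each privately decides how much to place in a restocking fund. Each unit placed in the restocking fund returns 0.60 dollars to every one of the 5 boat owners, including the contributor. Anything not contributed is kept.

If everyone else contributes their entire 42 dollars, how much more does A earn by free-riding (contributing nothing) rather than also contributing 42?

16.80 dollars

Switching from a contribution of 42 to 0 lets A keep an extra 42 dollars, but lowers the restocking fund by 42, which costs A their own share of that drop: 0.60 × 42 = 25.20.
Net gain = 42 − 25.20 = 16.80. The private return per contributed unit (0.60) is below 1, so free-riding is indeed the best response regardless of what the others do.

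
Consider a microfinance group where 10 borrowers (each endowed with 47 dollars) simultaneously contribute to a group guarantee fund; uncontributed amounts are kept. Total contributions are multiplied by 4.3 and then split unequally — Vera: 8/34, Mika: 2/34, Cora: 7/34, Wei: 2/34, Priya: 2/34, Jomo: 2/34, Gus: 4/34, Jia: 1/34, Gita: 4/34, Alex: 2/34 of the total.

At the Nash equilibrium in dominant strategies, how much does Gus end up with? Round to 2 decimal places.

Each unit j contributes comes back to j as 4.3 × (j's share), so j prefers to contribute only if that share exceeds 1/4.3 = 0.2326; otherwise keeping the unit dominates.
Only Vera (8/34) clears that bar, contributing 47; the remaining 9 contribute 0. Total contributed: 47.
Gus keeps 47 and receives 4.3 × 47 × 4/34 = 23.78 from the group guarantee fund, for a payoff of 70.78.

70.78 dollars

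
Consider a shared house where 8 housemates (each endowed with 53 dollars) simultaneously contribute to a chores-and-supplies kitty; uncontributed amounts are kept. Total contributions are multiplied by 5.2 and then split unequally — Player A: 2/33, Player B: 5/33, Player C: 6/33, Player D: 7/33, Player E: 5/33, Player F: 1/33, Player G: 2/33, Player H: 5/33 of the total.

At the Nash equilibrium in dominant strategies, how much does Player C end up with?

A player with share s gets back 5.2·s per unit contributed, so full contribution is dominant for anyone with s > 1/5.2 = 0.1923 and zero contribution is dominant for anyone below.
Player D alone (share 7/33) is above the threshold, contributing 53; the remaining 7 contribute 0. Total contributed: 53.
Player C keeps 53 and receives 5.2 × 53 × 6/33 = 50.11 from the chores-and-supplies kitty, for a payoff of 103.11.

103.11 dollars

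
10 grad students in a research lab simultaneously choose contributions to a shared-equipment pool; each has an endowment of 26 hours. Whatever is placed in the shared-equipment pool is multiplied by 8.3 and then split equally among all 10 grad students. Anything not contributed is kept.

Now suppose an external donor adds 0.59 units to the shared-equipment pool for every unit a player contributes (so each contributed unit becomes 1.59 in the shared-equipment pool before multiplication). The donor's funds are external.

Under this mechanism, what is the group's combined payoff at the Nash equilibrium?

The effective private return per unit is now 8.3 × 1.59 / 10 = 1.3197 > 1, so every player's dominant strategy flips to full contribution.
So the Nash equilibrium is full contribution by all 10; the group earns 8.3 × 1.59 × 260 = 3431.22.

3431.22 hours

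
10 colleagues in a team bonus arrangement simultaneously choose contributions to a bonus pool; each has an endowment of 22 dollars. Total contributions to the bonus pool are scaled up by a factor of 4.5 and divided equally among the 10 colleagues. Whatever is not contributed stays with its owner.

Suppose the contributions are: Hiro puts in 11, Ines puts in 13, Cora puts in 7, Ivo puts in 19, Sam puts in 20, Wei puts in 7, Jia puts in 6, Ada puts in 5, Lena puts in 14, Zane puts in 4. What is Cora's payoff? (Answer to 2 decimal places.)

Total contributed: 11 + 13 + 7 + 19 + 20 + 7 + 6 + 5 + 14 + 4 = 106.
Each receives 4.5 × 106 / 10 = 47.70 from the bonus pool.
Cora keeps 22 − 7 = 15, so Cora's payoff is 15 + 47.70 = 62.70.

62.70 dollars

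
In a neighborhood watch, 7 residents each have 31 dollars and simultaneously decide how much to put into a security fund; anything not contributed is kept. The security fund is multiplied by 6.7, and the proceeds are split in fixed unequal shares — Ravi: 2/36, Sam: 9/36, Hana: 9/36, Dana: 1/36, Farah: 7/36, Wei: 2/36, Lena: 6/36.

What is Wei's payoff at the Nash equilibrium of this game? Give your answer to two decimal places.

Each unit j contributes comes back to j as 6.7 × (j's share), so j prefers to contribute only if that share exceeds 1/6.7 = 0.1493; otherwise keeping the unit dominates.
The shares above 0.1493 belong to Sam, Hana, Farah and Lena, contributing 31 each; the remaining 3 contribute 0. Total contributed: 124.
Wei keeps 31 and receives 6.7 × 124 × 2/36 = 46.16 from the security fund, for a payoff of 77.16.

77.16 dollars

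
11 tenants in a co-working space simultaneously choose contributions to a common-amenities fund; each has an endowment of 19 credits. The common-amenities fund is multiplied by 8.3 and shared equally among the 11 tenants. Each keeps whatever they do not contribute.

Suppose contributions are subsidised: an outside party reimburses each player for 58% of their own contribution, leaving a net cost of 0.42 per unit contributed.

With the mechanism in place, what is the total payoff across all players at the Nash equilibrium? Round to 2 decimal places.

With the mechanism, a contributed unit returns (8.3/11) / 0.42 = 1.7965 per unit of net cost to the contributor — now above 1 — so contributing fully is weakly dominant for every player.
So the Nash equilibrium is full contribution by all 11; the group earns 11 × (19 × 0.58 + 8.3 × 19) = 1855.92.

1855.92 credits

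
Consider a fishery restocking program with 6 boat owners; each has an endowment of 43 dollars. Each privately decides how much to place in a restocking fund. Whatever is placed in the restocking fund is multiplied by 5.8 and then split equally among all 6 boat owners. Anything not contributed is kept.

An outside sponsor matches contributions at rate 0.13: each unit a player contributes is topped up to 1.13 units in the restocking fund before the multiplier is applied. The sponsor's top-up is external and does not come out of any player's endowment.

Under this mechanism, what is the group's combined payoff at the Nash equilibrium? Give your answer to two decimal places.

The effective private return per unit is now 5.8 × 1.13 / 6 = 1.0923 > 1, so every player's dominant strategy flips to full contribution.
At the Nash equilibrium everyone contributes 43. Group total payoff = 5.8 × 1.13 × 258 = 1690.93.

1690.93 dollars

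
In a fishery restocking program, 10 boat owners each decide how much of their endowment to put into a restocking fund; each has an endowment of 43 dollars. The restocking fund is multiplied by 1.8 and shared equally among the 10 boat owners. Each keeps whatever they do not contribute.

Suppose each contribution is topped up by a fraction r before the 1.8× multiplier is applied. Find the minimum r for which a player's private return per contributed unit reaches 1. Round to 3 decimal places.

With matching at rate r, one contributed unit becomes (1 + r) in the restocking fund and returns 1.8 × (1 + r) / 10 to the contributor.
Setting this equal to 1: 1 + r = 10/1.8 = 5.5556.
So the minimum matching rate is r = 5.5556 − 1 = 4.556.

4.556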